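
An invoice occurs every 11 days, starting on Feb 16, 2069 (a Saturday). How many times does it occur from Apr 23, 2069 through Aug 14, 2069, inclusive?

Occurrences land 11·i days after Feb 16, 2069 for i = 0, 1, 2, …
Apr 23, 2069 is 66 days after the start; 66 ÷ 11 = 6 remainder 0. First occurrence in the window: #7 on Apr 23, 2069 (6×11 = 66 days in).
Aug 14, 2069 is 179 days after the start; 179 ÷ 11 = 16 remainder 3. Last occurrence in the window: #17 on Aug 11, 2069.
Occurrences #7 through #17: 11 in total.

11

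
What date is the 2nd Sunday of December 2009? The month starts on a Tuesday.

December 2009 begins on a Tuesday, so the first Sunday is December 6 (5 days later).
The 2nd Sunday is 1 weeks later: 6 + 7 = 13.

13 December 2009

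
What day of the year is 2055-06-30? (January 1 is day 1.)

Days in months before June: 31 + 28 + 31 + 30 + 31 = 151.
Plus 30 days into June → day 181.

181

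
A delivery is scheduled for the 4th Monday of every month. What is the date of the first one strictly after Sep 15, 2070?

Sep 2070 starts on a Monday; its first Monday is the 1st, so the 4th Monday is the 22nd — Sep 22, 2070.
Sep 22, 2070 is after Sep 15, 2070, so that is the next one.

Sep 22, 2070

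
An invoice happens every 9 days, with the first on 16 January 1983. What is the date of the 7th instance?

The 7th occurrence is 6 intervals after the first: 6 × 9 = 54 days after 16 January 1983.
January has 31 days — 15 days to the end of January leaves 39.
February has 28 days (11 left).
11 days into March → 11 March 1983.

11 March 1983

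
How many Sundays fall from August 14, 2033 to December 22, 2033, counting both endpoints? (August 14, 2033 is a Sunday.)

19

August 14, 2033 is a Sunday; the first Sunday on or after it is August 14, 2033.
From August 14, 2033 to December 22, 2033: 17 + 30 + 31 + 30 + 22 = 130 days (rest of August, September, October, November, December).
130 ÷ 7 = 18 full weeks with remainder 4, so 18 more Sundays after the first → 19.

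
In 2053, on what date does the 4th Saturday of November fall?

The first Saturday of November 2053 is November 1.
The 4th Saturday is 3 weeks later: 1 + 21 = 22.

2053-11-22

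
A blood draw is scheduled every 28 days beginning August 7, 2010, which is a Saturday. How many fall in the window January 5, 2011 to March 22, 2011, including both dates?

3

Occurrences land 28·i days after August 7, 2010 for i = 0, 1, 2, …
January 5, 2011 is 151 days after the start; 151 ÷ 28 = 5 remainder 11; since the remainder is 11, round up to i = 6. First occurrence in the window: #7 on January 22, 2011 (6×28 = 168 days in).
March 22, 2011 is 227 days after the start; 227 ÷ 28 = 8 remainder 3. Last occurrence in the window: #9 on March 19, 2011.
Occurrences #7 through #9: 3 in total.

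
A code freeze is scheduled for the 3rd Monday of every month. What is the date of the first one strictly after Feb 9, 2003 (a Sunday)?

Feb 2003 starts on a Saturday; its first Monday is the 3rd, so the 3rd Monday is the 17th — Feb 17, 2003.
Feb 17, 2003 is after Feb 9, 2003, so that is the next one.

Feb 17, 2003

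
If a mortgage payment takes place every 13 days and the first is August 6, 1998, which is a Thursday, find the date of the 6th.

The 6th occurrence is 5 intervals after the first: 5 × 13 = 65 days after August 6, 1998.
August has 31 days — 25 days to the end of August leaves 40.
September has 30 days (10 left).
10 days into October → October 10, 1998.

October 10, 1998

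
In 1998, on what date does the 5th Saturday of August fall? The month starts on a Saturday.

29 August 1998

August 1998 begins on a Saturday, so the first Saturday is August 1.
The 5th Saturday is 4 weeks later: 1 + 28 = 29.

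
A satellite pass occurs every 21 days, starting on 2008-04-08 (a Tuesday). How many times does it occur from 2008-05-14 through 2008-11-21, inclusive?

9

Occurrences land 21·i days after 2008-04-08 for i = 0, 1, 2, …
2008-05-14 is 36 days after the start; 36 ÷ 21 = 1 remainder 15; since the remainder is 15, round up to i = 2. First occurrence in the window: #3 on 2008-05-20 (2×21 = 42 days in).
2008-11-21 is 227 days after the start; 227 ÷ 21 = 10 remainder 17. Last occurrence in the window: #11 on 2008-11-04.
Occurrences #3 through #11: 9 in total.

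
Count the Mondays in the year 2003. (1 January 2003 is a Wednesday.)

1 January 2003 is a Wednesday; the first Monday on or after it is 6 January 2003 (5 days later).
From 6 January 2003 to 31 December 2003: 25 + 28 + 31 + 30 + 31 + 30 + 31 + 31 + 30 + 31 + 30 + 31 = 359 days (rest of January, February, March, April, May, June, July, August, September, October, November, December).
359 ÷ 7 = 51 full weeks with remainder 2, so 51 more Mondays after the first → 52.

52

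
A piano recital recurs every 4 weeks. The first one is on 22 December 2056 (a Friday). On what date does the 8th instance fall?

The 8th occurrence is 7 intervals after the first: 7 × 28 = 196 days after 22 December 2056.
December has 31 days — 9 days to the end of December leaves 187.
January has 31 days (156 left).
February has 28 days (128 left).
March has 31 days (97 left).
April has 30 days (67 left).
May has 31 days (36 left).
June has 30 days (6 left).
6 days into July → 6 July 2057.

6 July 2057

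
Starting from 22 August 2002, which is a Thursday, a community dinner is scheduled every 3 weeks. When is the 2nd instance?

The 2nd occurrence is 1 interval after the first: 1 × 21 = 21 days after 22 August 2002.
August has 31 days — 9 days to the end of August leaves 12.
12 days into September → 12 September 2002.

12 September 2002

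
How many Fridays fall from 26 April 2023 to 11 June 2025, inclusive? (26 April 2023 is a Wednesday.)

111

26 April 2023 is a Wednesday; the first Friday on or after it is 28 April 2023 (2 days later).
From 28 April 2023 to 11 June 2025: 247 + 366 + 162 = 775 days (rest of 2023, 2024, to 11 June 2025 in 2025).
775 ÷ 7 = 110 full weeks with remainder 5, so 110 more Fridays after the first → 111.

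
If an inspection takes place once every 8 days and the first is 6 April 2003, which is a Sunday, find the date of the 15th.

27 July 2003

The 15th occurrence is 14 intervals after the first: 14 × 8 = 112 days after 6 April 2003.
April has 30 days — 24 days to the end of April leaves 88.
May has 31 days (57 left).
June has 30 days (27 left).
27 days into July → 27 July 2003.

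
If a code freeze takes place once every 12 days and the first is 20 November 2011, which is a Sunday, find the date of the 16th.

18 May 2012

The 16th occurrence is 15 intervals after the first: 15 × 12 = 180 days after 20 November 2011.
November has 30 days — 10 days to the end of November leaves 170.
December has 31 days (139 left).
January has 31 days (108 left).
February has 29 days (79 left).
March has 31 days (48 left).
April has 30 days (18 left).
18 days into May → 18 May 2012.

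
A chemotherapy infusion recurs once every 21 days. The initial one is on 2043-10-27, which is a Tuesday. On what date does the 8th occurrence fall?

2044-03-22

The 8th occurrence is 7 intervals after the first: 7 × 21 = 147 days after 2043-10-27.
October has 31 days — 4 days to the end of October leaves 143.
November has 30 days (113 left).
December has 31 days (82 left).
January has 31 days (51 left).
February has 29 days (22 left).
22 days into March → 2044-03-22.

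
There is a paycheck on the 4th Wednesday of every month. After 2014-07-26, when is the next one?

2014-08-27

July 2014 starts on a Tuesday; its first Wednesday is the 2nd, so the 4th Wednesday is the 23rd — 2014-07-23.
That is not after 2014-07-26, so look at August 2014.
August 2014 starts on a Friday; its first Wednesday is the 6th, so the 4th Wednesday is the 27th — 2014-08-27.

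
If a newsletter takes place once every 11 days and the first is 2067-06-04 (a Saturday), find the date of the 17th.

The 17th occurrence is 16 intervals after the first: 16 × 11 = 176 days after 2067-06-04.
June has 30 days — 26 days to the end of June leaves 150.
July has 31 days (119 left).
August has 31 days (88 left).
September has 30 days (58 left).
October has 31 days (27 left).
27 days into November → 2067-11-27.

2067-11-27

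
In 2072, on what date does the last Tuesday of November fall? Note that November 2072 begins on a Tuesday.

November 2072 begins on a Tuesday, so the first Tuesday is November 1.
November 2072 has 30 days. Adding weeks: 1, 8, 15, 22, 29 — the last one ≤ 30 is the 29th.

November 29, 2072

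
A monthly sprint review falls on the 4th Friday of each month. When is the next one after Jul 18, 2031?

Jul 25, 2031

Jul 2031 starts on a Tuesday; its first Friday is the 4th, so the 4th Friday is the 25th — Jul 25, 2031.
Jul 25, 2031 is after Jul 18, 2031, so that is the next one.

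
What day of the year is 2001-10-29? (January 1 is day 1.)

302

Days in months before October: 31 + 28 + 31 + 30 + 31 + 30 + 31 + 31 + 30 = 273.
Plus 29 days into October → day 302.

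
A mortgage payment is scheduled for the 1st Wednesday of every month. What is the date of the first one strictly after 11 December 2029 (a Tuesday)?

2 January 2030

December 2029 starts on a Saturday, so its 1st Wednesday is 5 December 2029 (4 days in).
That is not after 11 December 2029, so look at January 2030.
January 2030 starts on a Tuesday, so its 1st Wednesday is 2 January 2030 (1 day in).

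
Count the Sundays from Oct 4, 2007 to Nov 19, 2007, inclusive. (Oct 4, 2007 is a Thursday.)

7

Oct 4, 2007 is a Thursday; the first Sunday on or after it is Oct 7, 2007 (3 days later).
From Oct 7, 2007 to Nov 19, 2007: 24 + 19 = 43 days (rest of Oct, Nov).
43 ÷ 7 = 6 full weeks with remainder 1, so 6 more Sundays after the first → 7.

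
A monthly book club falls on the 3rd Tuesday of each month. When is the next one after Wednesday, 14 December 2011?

20 December 2011

December 2011 starts on a Thursday; its first Tuesday is the 6th, so the 3rd Tuesday is the 20th — 20 December 2011.
20 December 2011 is after 14 December 2011, so that is the next one.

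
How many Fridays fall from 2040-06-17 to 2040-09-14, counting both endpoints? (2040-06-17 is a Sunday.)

13

2040-06-17 is a Sunday; the first Friday on or after it is 2040-06-22 (5 days later).
From 2040-06-22 to 2040-09-14: 8 + 31 + 31 + 14 = 84 days (rest of June, July, August, September).
84 ÷ 7 = 12 full weeks with remainder 0, so 12 more Fridays after the first → 13.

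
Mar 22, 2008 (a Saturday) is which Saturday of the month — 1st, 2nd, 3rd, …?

Day 22 falls in week ⌈22/7⌉ of the month.
Days 1–7 hold the 1st Saturday, 8–14 the 2nd, 15–21 the 3rd, 22–28 the 4th, 29–31 the 5th.
22 is in the range for the 4th.

4th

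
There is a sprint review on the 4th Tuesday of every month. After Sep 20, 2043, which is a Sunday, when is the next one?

Sep 22, 2043

Sep 2043 starts on a Tuesday; its first Tuesday is the 1st, so the 4th Tuesday is the 22nd — Sep 22, 2043.
Sep 22, 2043 is after Sep 20, 2043, so that is the next one.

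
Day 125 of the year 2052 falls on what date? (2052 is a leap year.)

Jan has 31 days (125 − 31 = 94 remain).
Feb has 29 days (94 − 29 = 65 remain).
Mar has 31 days (65 − 31 = 34 remain).
Apr has 30 days (34 − 30 = 4 remain).
4 into May → May 4.

May 4, 2052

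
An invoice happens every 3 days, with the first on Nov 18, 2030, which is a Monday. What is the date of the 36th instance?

The 36th occurrence is 35 intervals after the first: 35 × 3 = 105 days after Nov 18, 2030.
Nov has 30 days — 12 days to the end of Nov leaves 93.
Dec has 31 days (62 left).
Jan has 31 days (31 left).
Feb has 28 days (3 left).
3 days into Mar → Mar 3, 2031.

Mar 3, 2031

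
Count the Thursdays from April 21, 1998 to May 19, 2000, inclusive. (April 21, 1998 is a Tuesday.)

109

April 21, 1998 is a Tuesday; the first Thursday on or after it is April 23, 1998 (2 days later).
From April 23, 1998 to May 19, 2000: 252 + 365 + 140 = 757 days (rest of 1998, 1999, to May 19, 2000 in 2000).
757 ÷ 7 = 108 full weeks with remainder 1, so 108 more Thursdays after the first → 109.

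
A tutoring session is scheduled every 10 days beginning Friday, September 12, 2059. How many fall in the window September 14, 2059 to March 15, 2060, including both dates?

18

Occurrences land 10·i days after September 12, 2059 for i = 0, 1, 2, …
September 14, 2059 is 2 days after the start; 2 ÷ 10 = 0 remainder 2; since the remainder is 2, round up to i = 1. First occurrence in the window: #2 on September 22, 2059 (1×10 = 10 days in).
March 15, 2060 is 185 days after the start; 185 ÷ 10 = 18 remainder 5. Last occurrence in the window: #19 on March 10, 2060.
Occurrences #2 through #19: 18 in total.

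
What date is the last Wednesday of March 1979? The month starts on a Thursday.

28 March 1979

March 1979 begins on a Thursday, so the first Wednesday is March 7 (6 days later).
March 1979 has 31 days. Adding weeks: 7, 14, 21, 28 — the last one ≤ 31 is the 28th.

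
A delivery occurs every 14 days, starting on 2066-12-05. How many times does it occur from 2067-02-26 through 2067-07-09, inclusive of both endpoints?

10

Occurrences land 14·i days after 2066-12-05 for i = 0, 1, 2, …
2067-02-26 is 83 days after the start; 83 ÷ 14 = 5 remainder 13; since the remainder is 13, round up to i = 6. First occurrence in the window: #7 on 2067-02-27 (6×14 = 84 days in).
2067-07-09 is 216 days after the start; 216 ÷ 14 = 15 remainder 6. Last occurrence in the window: #16 on 2067-07-03.
Occurrences #7 through #16: 10 in total.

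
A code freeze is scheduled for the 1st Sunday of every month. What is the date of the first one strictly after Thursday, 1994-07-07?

1994-08-07

July 1994 starts on a Friday, so its 1st Sunday is 1994-07-03 (2 days in).
That is not after 1994-07-07, so look at August 1994.
August 1994 starts on a Monday, so its 1st Sunday is 1994-08-07 (6 days in).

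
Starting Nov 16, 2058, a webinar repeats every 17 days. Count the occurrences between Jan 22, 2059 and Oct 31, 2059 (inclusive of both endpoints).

17

Occurrences land 17·i days after Nov 16, 2058 for i = 0, 1, 2, …
Jan 22, 2059 is 67 days after the start; 67 ÷ 17 = 3 remainder 16; since the remainder is 16, round up to i = 4. First occurrence in the window: #5 on Jan 23, 2059 (4×17 = 68 days in).
Oct 31, 2059 is 349 days after the start; 349 ÷ 17 = 20 remainder 9. Last occurrence in the window: #21 on Oct 22, 2059.
Occurrences #5 through #21: 17 in total.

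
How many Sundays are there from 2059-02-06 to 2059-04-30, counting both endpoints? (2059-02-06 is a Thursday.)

12

2059-02-06 is a Thursday; the first Sunday on or after it is 2059-02-09 (3 days later).
From 2059-02-09 to 2059-04-30: 19 + 31 + 30 = 80 days (rest of February, March, April).
80 ÷ 7 = 11 full weeks with remainder 3, so 11 more Sundays after the first → 12.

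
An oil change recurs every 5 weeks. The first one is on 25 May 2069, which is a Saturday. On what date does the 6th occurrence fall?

The 6th occurrence is 5 intervals after the first: 5 × 35 = 175 days after 25 May 2069.
May has 31 days — 6 days to the end of May leaves 169.
June has 30 days (139 left).
July has 31 days (108 left).
August has 31 days (77 left).
September has 30 days (47 left).
October has 31 days (16 left).
16 days into November → 16 November 2069.

16 November 2069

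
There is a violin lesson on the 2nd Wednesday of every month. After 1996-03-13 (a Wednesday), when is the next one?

March 1996 starts on a Friday; its first Wednesday is the 6th, so the 2nd Wednesday is the 13th — 1996-03-13.
That is not after 1996-03-13, so look at April 1996.
April 1996 starts on a Monday; its first Wednesday is the 3rd, so the 2nd Wednesday is the 10th — 1996-04-10.

1996-04-10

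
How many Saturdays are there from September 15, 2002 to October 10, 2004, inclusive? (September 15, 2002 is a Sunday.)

September 15, 2002 is a Sunday; the first Saturday on or after it is September 21, 2002 (6 days later).
From September 21, 2002 to October 10, 2004: 101 + 365 + 284 = 750 days (rest of 2002, 2003, to October 10, 2004 in 2004).
750 ÷ 7 = 107 full weeks with remainder 1, so 107 more Saturdays after the first → 108.

108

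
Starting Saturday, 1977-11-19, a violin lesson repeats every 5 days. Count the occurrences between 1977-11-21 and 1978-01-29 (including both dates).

Occurrences land 5·i days after 1977-11-19 for i = 0, 1, 2, …
1977-11-21 is 2 days after the start; 2 ÷ 5 = 0 remainder 2; since the remainder is 2, round up to i = 1. First occurrence in the window: #2 on 1977-11-24 (1×5 = 5 days in).
1978-01-29 is 71 days after the start; 71 ÷ 5 = 14 remainder 1. Last occurrence in the window: #15 on 1978-01-28.
Occurrences #2 through #15: 14 in total.

14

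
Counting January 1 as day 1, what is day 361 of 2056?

Dec 26, 2056

Jan has 31 days (361 − 31 = 330 remain).
Feb has 29 days (330 − 29 = 301 remain).
Mar has 31 days (301 − 31 = 270 remain).
Apr has 30 days (270 − 30 = 240 remain).
May has 31 days (240 − 31 = 209 remain).
Jun has 30 days (209 − 30 = 179 remain).
Jul has 31 days (179 − 31 = 148 remain).
Aug has 31 days (148 − 31 = 117 remain).
Sep has 30 days (117 − 30 = 87 remain).
Oct has 31 days (87 − 31 = 56 remain).
Nov has 30 days (56 − 30 = 26 remain).
26 into Dec → Dec 26.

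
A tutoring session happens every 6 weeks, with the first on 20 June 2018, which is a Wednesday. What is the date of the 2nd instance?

The 2nd occurrence is 1 interval after the first: 1 × 42 = 42 days after 20 June 2018.
June has 30 days — 10 days to the end of June leaves 32.
July has 31 days (1 left).
1 day into August → 1 August 2018.

1 August 2018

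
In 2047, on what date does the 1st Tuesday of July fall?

July 2047 begins on a Monday, so the first Tuesday is July 2 (1 day later).

2047-07-02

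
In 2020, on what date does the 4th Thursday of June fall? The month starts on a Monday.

June 25, 2020

June 2020 begins on a Monday, so the first Thursday is June 4 (3 days later).
The 4th Thursday is 3 weeks later: 4 + 21 = 25.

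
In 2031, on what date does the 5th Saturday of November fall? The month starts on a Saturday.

2031-11-29

November 2031 begins on a Saturday, so the first Saturday is November 1.
The 5th Saturday is 4 weeks later: 1 + 28 = 29.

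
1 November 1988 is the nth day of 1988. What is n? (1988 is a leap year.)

Days in months before November: 31 + 29 + 31 + 30 + 31 + 30 + 31 + 31 + 30 + 31 = 305.
Plus 1 day into November → day 306.

306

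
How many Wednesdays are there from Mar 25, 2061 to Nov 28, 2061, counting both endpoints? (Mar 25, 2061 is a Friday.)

35

Mar 25, 2061 is a Friday; the first Wednesday on or after it is Mar 30, 2061 (5 days later).
From Mar 30, 2061 to Nov 28, 2061: 1 + 30 + 31 + 30 + 31 + 31 + 30 + 31 + 28 = 243 days (rest of Mar, Apr, May, Jun, Jul, Aug, Sep, Oct, Nov).
243 ÷ 7 = 34 full weeks with remainder 5, so 34 more Wednesdays after the first → 35.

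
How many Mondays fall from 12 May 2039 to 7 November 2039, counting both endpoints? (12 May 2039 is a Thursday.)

12 May 2039 is a Thursday; the first Monday on or after it is 16 May 2039 (4 days later).
From 16 May 2039 to 7 November 2039: 15 + 30 + 31 + 31 + 30 + 31 + 7 = 175 days (rest of May, June, July, August, September, October, November).
175 ÷ 7 = 25 full weeks with remainder 0, so 25 more Mondays after the first → 26.

26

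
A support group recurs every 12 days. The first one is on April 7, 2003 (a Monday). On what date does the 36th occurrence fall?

May 31, 2004

The 36th occurrence is 35 intervals after the first: 35 × 12 = 420 days after April 7, 2003.
April has 30 days — 23 days to the end of April leaves 397.
May has 31 days (366 left).
June has 30 days (336 left).
July has 31 days (305 left).
August has 31 days (274 left).
September has 30 days (244 left).
October has 31 days (213 left).
November has 30 days (183 left).
December has 31 days (152 left).
January has 31 days (121 left).
February has 29 days (92 left).
March has 31 days (61 left).
April has 30 days (31 left).
31 days into May → May 31, 2004.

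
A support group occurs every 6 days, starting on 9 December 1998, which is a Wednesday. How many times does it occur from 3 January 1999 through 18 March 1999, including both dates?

Occurrences land 6·i days after 9 December 1998 for i = 0, 1, 2, …
3 January 1999 is 25 days after the start; 25 ÷ 6 = 4 remainder 1; since the remainder is 1, round up to i = 5. First occurrence in the window: #6 on 8 January 1999 (5×6 = 30 days in).
18 March 1999 is 99 days after the start; 99 ÷ 6 = 16 remainder 3. Last occurrence in the window: #17 on 15 March 1999.
Occurrences #6 through #17: 12 in total.

12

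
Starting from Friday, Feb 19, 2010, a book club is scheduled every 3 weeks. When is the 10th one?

Aug 27, 2010

The 10th occurrence is 9 intervals after the first: 9 × 21 = 189 days after Feb 19, 2010.
Feb has 28 days — 9 days to the end of Feb leaves 180.
Mar has 31 days (149 left).
Apr has 30 days (119 left).
May has 31 days (88 left).
Jun has 30 days (58 left).
Jul has 31 days (27 left).
27 days into Aug → Aug 27, 2010.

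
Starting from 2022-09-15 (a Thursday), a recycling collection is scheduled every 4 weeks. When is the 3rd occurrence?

The 3rd occurrence is 2 intervals after the first: 2 × 28 = 56 days after 2022-09-15.
September has 30 days — 15 days to the end of September leaves 41.
October has 31 days (10 left).
10 days into November → 2022-11-10.

2022-11-10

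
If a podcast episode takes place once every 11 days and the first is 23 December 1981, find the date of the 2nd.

The 2nd occurrence is 1 interval after the first: 1 × 11 = 11 days after 23 December 1981.
December has 31 days — 8 days to the end of December leaves 3.
3 days into January → 3 January 1982.

3 January 1982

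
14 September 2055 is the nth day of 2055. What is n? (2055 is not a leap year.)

257

Days in months before September: 31 + 28 + 31 + 30 + 31 + 30 + 31 + 31 = 243.
Plus 14 days into September → day 257.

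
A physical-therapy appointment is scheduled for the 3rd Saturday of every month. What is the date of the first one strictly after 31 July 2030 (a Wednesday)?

17 August 2030

July 2030 starts on a Monday; its first Saturday is the 6th, so the 3rd Saturday is the 20th — 20 July 2030.
That is not after 31 July 2030, so look at August 2030.
August 2030 starts on a Thursday; its first Saturday is the 3rd, so the 3rd Saturday is the 17th — 17 August 2030.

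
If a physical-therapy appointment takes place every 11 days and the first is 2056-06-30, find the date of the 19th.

2057-01-14

The 19th occurrence is 18 intervals after the first: 18 × 11 = 198 days after 2056-06-30.
June has 30 days — 0 days to the end of June leaves 198.
July has 31 days (167 left).
August has 31 days (136 left).
September has 30 days (106 left).
October has 31 days (75 left).
November has 30 days (45 left).
December has 31 days (14 left).
14 days into January → 2057-01-14.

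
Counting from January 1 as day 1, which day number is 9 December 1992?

Days in months before December: 31 + 29 + 31 + 30 + 31 + 30 + 31 + 31 + 30 + 31 + 30 = 335.
Plus 9 days into December → day 344.

344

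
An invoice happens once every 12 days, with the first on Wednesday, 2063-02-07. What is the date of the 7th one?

The 7th occurrence is 6 intervals after the first: 6 × 12 = 72 days after 2063-02-07.
February has 28 days — 21 days to the end of February leaves 51.
March has 31 days (20 left).
20 days into April → 2063-04-20.

2063-04-20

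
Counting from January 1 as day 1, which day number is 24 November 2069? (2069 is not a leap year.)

Days in months before November: 31 + 28 + 31 + 30 + 31 + 30 + 31 + 31 + 30 + 31 = 304.
Plus 24 days into November → day 328.

328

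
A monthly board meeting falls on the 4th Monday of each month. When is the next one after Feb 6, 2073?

Feb 2073 starts on a Wednesday; its first Monday is the 6th, so the 4th Monday is the 27th — Feb 27, 2073.
Feb 27, 2073 is after Feb 6, 2073, so that is the next one.

Feb 27, 2073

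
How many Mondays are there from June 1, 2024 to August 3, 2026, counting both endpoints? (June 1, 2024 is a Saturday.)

June 1, 2024 is a Saturday; the first Monday on or after it is June 3, 2024 (2 days later).
From June 3, 2024 to August 3, 2026: 211 + 365 + 215 = 791 days (rest of 2024, 2025, to August 3, 2026 in 2026).
791 ÷ 7 = 113 full weeks with remainder 0, so 113 more Mondays after the first → 114.

114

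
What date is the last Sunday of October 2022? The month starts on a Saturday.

October 2022 begins on a Saturday, so the first Sunday is October 2 (1 day later).
October 2022 has 31 days. Adding weeks: 2, 9, 16, 23, 30 — the last one ≤ 31 is the 30th.

2022-10-30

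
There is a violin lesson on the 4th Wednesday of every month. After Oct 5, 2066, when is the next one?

Oct 27, 2066

Oct 2066 starts on a Friday; its first Wednesday is the 6th, so the 4th Wednesday is the 27th — Oct 27, 2066.
Oct 27, 2066 is after Oct 5, 2066, so that is the next one.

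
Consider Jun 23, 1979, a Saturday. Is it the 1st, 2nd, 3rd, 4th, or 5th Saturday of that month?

Day 23 falls in week ⌈23/7⌉ of the month.
Days 1–7 hold the 1st Saturday, 8–14 the 2nd, 15–21 the 3rd, 22–28 the 4th, 29–31 the 5th.
23 is in the range for the 4th.

4th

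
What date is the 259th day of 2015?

January has 31 days (259 − 31 = 228 remain).
February has 28 days (228 − 28 = 200 remain).
March has 31 days (200 − 31 = 169 remain).
April has 30 days (169 − 30 = 139 remain).
May has 31 days (139 − 31 = 108 remain).
June has 30 days (108 − 30 = 78 remain).
July has 31 days (78 − 31 = 47 remain).
August has 31 days (47 − 31 = 16 remain).
16 into September → September 16.

September 16, 2015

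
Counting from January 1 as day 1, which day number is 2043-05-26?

146

Days in months before May: 31 + 28 + 31 + 30 = 120.
Plus 26 days into May → day 146.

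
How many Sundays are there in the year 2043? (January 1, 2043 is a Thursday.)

January 1, 2043 is a Thursday; the first Sunday on or after it is January 4, 2043 (3 days later).
From January 4, 2043 to December 31, 2043: 27 + 28 + 31 + 30 + 31 + 30 + 31 + 31 + 30 + 31 + 30 + 31 = 361 days (rest of January, February, March, April, May, June, July, August, September, October, November, December).
361 ÷ 7 = 51 full weeks with remainder 4, so 51 more Sundays after the first → 52.

52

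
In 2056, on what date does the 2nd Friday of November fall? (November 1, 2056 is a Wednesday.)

November 10, 2056

November 2056 begins on a Wednesday, so the first Friday is November 3 (2 days later).
The 2nd Friday is 1 weeks later: 3 + 7 = 10.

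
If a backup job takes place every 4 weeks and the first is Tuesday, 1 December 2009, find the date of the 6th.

The 6th occurrence is 5 intervals after the first: 5 × 28 = 140 days after 1 December 2009.
December has 31 days — 30 days to the end of December leaves 110.
January has 31 days (79 left).
February has 28 days (51 left).
March has 31 days (20 left).
20 days into April → 20 April 2010.

20 April 2010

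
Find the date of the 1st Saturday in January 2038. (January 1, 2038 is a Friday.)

January 2038 begins on a Friday, so the first Saturday is January 2 (1 day later).

January 2, 2038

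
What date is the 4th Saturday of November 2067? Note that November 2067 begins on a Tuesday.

November 2067 begins on a Tuesday, so the first Saturday is November 5 (4 days later).
The 4th Saturday is 3 weeks later: 5 + 21 = 26.

November 26, 2067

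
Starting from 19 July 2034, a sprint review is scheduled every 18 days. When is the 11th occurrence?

15 January 2035

The 11th occurrence is 10 intervals after the first: 10 × 18 = 180 days after 19 July 2034.
July has 31 days — 12 days to the end of July leaves 168.
August has 31 days (137 left).
September has 30 days (107 left).
October has 31 days (76 left).
November has 30 days (46 left).
December has 31 days (15 left).
15 days into January → 15 January 2035.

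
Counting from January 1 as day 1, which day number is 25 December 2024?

Days in months before December: 31 + 29 + 31 + 30 + 31 + 30 + 31 + 31 + 30 + 31 + 30 = 335.
Plus 25 days into December → day 360.

360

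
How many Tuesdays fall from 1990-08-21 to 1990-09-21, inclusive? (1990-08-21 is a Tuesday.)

1990-08-21 is a Tuesday; the first Tuesday on or after it is 1990-08-21.
From 1990-08-21 to 1990-09-21: 10 + 21 = 31 days (rest of August, September).
31 ÷ 7 = 4 full weeks with remainder 3, so 4 more Tuesdays after the first → 5.

5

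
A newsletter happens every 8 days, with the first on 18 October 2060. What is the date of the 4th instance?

The 4th occurrence is 3 intervals after the first: 3 × 8 = 24 days after 18 October 2060.
October has 31 days — 13 days to the end of October leaves 11.
11 days into November → 11 November 2060.

11 November 2060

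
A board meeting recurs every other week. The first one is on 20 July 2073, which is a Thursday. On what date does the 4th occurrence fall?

The 4th occurrence is 3 intervals after the first: 3 × 14 = 42 days after 20 July 2073.
July has 31 days — 11 days to the end of July leaves 31.
31 days into August → 31 August 2073.

31 August 2073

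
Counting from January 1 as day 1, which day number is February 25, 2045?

56

Days in months before February: 31 = 31.
Plus 25 days into February → day 56.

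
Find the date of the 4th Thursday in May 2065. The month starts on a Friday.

May 28, 2065

May 2065 begins on a Friday, so the first Thursday is May 7 (6 days later).
The 4th Thursday is 3 weeks later: 7 + 21 = 28.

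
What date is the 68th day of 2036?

Mar 8, 2036

Jan has 31 days (68 − 31 = 37 remain).
Feb has 29 days (37 − 29 = 8 remain).
8 into Mar → Mar 8.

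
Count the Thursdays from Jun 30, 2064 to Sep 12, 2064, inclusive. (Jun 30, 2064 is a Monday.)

Jun 30, 2064 is a Monday; the first Thursday on or after it is Jul 3, 2064 (3 days later).
From Jul 3, 2064 to Sep 12, 2064: 28 + 31 + 12 = 71 days (rest of Jul, Aug, Sep).
71 ÷ 7 = 10 full weeks with remainder 1, so 10 more Thursdays after the first → 11.

11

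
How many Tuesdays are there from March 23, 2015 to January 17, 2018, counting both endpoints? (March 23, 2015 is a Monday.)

March 23, 2015 is a Monday; the first Tuesday on or after it is March 24, 2015 (1 day later).
From March 24, 2015 to January 17, 2018: 282 + 366 + 365 + 17 = 1030 days (rest of 2015, 2016, 2017, to January 17, 2018 in 2018).
1030 ÷ 7 = 147 full weeks with remainder 1, so 147 more Tuesdays after the first → 148.

148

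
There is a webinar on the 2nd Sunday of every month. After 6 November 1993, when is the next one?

14 November 1993

November 1993 starts on a Monday; its first Sunday is the 7th, so the 2nd Sunday is the 14th — 14 November 1993.
14 November 1993 is after 6 November 1993, so that is the next one.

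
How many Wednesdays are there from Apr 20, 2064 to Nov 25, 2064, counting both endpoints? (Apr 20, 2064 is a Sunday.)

Apr 20, 2064 is a Sunday; the first Wednesday on or after it is Apr 23, 2064 (3 days later).
From Apr 23, 2064 to Nov 25, 2064: 7 + 31 + 30 + 31 + 31 + 30 + 31 + 25 = 216 days (rest of Apr, May, Jun, Jul, Aug, Sep, Oct, Nov).
216 ÷ 7 = 30 full weeks with remainder 6, so 30 more Wednesdays after the first → 31.

31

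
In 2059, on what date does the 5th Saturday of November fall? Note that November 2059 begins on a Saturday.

2059-11-29

November 2059 begins on a Saturday, so the first Saturday is November 1.
The 5th Saturday is 4 weeks later: 1 + 28 = 29.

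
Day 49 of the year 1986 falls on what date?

January has 31 days (49 − 31 = 18 remain).
18 into February → February 18.

1986-02-18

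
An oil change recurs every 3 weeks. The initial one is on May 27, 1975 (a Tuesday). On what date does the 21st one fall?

The 21st occurrence is 20 intervals after the first: 20 × 21 = 420 days after May 27, 1975.
May has 31 days — 4 days to the end of May leaves 416.
From end of May to end of 1975 is 214 days (202 left).
January has 31 days (171 left).
February has 29 days (142 left).
March has 31 days (111 left).
April has 30 days (81 left).
May has 31 days (50 left).
June has 30 days (20 left).
20 days into July → July 20, 1976.

July 20, 1976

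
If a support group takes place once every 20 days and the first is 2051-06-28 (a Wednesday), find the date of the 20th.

The 20th occurrence is 19 intervals after the first: 19 × 20 = 380 days after 2051-06-28.
June has 30 days — 2 days to the end of June leaves 378.
July has 31 days (347 left).
August has 31 days (316 left).
September has 30 days (286 left).
October has 31 days (255 left).
November has 30 days (225 left).
December has 31 days (194 left).
January has 31 days (163 left).
February has 29 days (134 left).
March has 31 days (103 left).
April has 30 days (73 left).
May has 31 days (42 left).
June has 30 days (12 left).
12 days into July → 2052-07-12.

2052-07-12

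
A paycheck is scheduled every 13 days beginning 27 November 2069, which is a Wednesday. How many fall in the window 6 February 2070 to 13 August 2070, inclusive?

14

Occurrences land 13·i days after 27 November 2069 for i = 0, 1, 2, …
6 February 2070 is 71 days after the start; 71 ÷ 13 = 5 remainder 6; since the remainder is 6, round up to i = 6. First occurrence in the window: #7 on 13 February 2070 (6×13 = 78 days in).
13 August 2070 is 259 days after the start; 259 ÷ 13 = 19 remainder 12. Last occurrence in the window: #20 on 1 August 2070.
Occurrences #7 through #20: 14 in total.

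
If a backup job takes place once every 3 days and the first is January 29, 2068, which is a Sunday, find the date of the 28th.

April 19, 2068

The 28th occurrence is 27 intervals after the first: 27 × 3 = 81 days after January 29, 2068.
January has 31 days — 2 days to the end of January leaves 79.
February has 29 days (50 left).
March has 31 days (19 left).
19 days into April → April 19, 2068.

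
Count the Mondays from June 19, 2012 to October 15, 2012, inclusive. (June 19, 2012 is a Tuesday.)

June 19, 2012 is a Tuesday; the first Monday on or after it is June 25, 2012 (6 days later).
From June 25, 2012 to October 15, 2012: 5 + 31 + 31 + 30 + 15 = 112 days (rest of June, July, August, September, October).
112 ÷ 7 = 16 full weeks with remainder 0, so 16 more Mondays after the first → 17.

17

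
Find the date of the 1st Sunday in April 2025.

2025-04-06

April 2025 begins on a Tuesday, so the first Sunday is April 6 (5 days later).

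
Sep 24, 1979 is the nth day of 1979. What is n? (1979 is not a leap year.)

267

Days in months before Sep: 31 + 28 + 31 + 30 + 31 + 30 + 31 + 31 = 243.
Plus 24 days into Sep → day 267.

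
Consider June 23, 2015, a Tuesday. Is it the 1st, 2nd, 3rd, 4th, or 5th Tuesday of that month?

Day 23 falls in week ⌈23/7⌉ of the month.
Days 1–7 hold the 1st Tuesday, 8–14 the 2nd, 15–21 the 3rd, 22–28 the 4th, 29–31 the 5th.
23 is in the range for the 4th.

4th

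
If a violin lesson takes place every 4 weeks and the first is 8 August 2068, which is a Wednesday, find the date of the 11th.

15 May 2069

The 11th occurrence is 10 intervals after the first: 10 × 28 = 280 days after 8 August 2068.
August has 31 days — 23 days to the end of August leaves 257.
September has 30 days (227 left).
October has 31 days (196 left).
November has 30 days (166 left).
December has 31 days (135 left).
January has 31 days (104 left).
February has 28 days (76 left).
March has 31 days (45 left).
April has 30 days (15 left).
15 days into May → 15 May 2069.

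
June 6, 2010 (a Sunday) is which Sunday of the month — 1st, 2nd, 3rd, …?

Day 6 falls in week ⌈6/7⌉ of the month.
Days 1–7 hold the 1st Sunday, 8–14 the 2nd, 15–21 the 3rd, 22–28 the 4th, 29–31 the 5th.
6 is in the range for the 1st.

1st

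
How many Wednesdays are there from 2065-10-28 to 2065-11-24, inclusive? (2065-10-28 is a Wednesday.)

4

2065-10-28 is a Wednesday; the first Wednesday on or after it is 2065-10-28.
From 2065-10-28 to 2065-11-24: 3 + 24 = 27 days (rest of October, November).
27 ÷ 7 = 3 full weeks with remainder 6, so 3 more Wednesdays after the first → 4.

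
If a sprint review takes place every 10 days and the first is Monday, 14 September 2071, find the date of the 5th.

The 5th occurrence is 4 intervals after the first: 4 × 10 = 40 days after 14 September 2071.
September has 30 days — 16 days to the end of September leaves 24.
24 days into October → 24 October 2071.

24 October 2071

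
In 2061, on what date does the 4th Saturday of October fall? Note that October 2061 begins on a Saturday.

October 2061 begins on a Saturday, so the first Saturday is October 1.
The 4th Saturday is 3 weeks later: 1 + 21 = 22.

2061-10-22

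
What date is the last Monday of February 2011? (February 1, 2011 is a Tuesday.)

February 2011 begins on a Tuesday, so the first Monday is February 7 (6 days later).
February 2011 has 28 days. Adding weeks: 7, 14, 21, 28 — the last one ≤ 28 is the 28th.

February 28, 2011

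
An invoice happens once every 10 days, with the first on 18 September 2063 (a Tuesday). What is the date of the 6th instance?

The 6th occurrence is 5 intervals after the first: 5 × 10 = 50 days after 18 September 2063.
September has 30 days — 12 days to the end of September leaves 38.
October has 31 days (7 left).
7 days into November → 7 November 2063.

7 November 2063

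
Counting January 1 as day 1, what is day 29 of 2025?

29 into January → January 29.

29 January 2025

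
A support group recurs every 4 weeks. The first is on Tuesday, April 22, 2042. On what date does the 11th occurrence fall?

January 27, 2043

The 11th occurrence is 10 intervals after the first: 10 × 28 = 280 days after April 22, 2042.
April has 30 days — 8 days to the end of April leaves 272.
May has 31 days (241 left).
June has 30 days (211 left).
July has 31 days (180 left).
August has 31 days (149 left).
September has 30 days (119 left).
October has 31 days (88 left).
November has 30 days (58 left).
December has 31 days (27 left).
27 days into January → January 27, 2043.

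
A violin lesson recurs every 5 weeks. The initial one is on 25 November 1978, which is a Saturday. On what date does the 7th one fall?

The 7th occurrence is 6 intervals after the first: 6 × 35 = 210 days after 25 November 1978.
November has 30 days — 5 days to the end of November leaves 205.
December has 31 days (174 left).
January has 31 days (143 left).
February has 28 days (115 left).
March has 31 days (84 left).
April has 30 days (54 left).
May has 31 days (23 left).
23 days into June → 23 June 1979.

23 June 1979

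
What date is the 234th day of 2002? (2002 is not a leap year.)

August 22, 2002

January has 31 days (234 − 31 = 203 remain).
February has 28 days (203 − 28 = 175 remain).
March has 31 days (175 − 31 = 144 remain).
April has 30 days (144 − 30 = 114 remain).
May has 31 days (114 − 31 = 83 remain).
June has 30 days (83 − 30 = 53 remain).
July has 31 days (53 − 31 = 22 remain).
22 into August → August 22.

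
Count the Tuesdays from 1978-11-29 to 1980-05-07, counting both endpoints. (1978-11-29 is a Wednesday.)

75

1978-11-29 is a Wednesday; the first Tuesday on or after it is 1978-12-05 (6 days later).
From 1978-12-05 to 1980-05-07: 26 + 365 + 128 = 519 days (rest of 1978, 1979, to 1980-05-07 in 1980).
519 ÷ 7 = 74 full weeks with remainder 1, so 74 more Tuesdays after the first → 75.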